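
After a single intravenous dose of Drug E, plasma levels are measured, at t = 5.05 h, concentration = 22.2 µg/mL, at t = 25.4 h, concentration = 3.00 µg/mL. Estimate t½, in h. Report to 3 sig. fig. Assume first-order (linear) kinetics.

7.05 h

k = ln(C₁/C₂) / (t₂ − t₁) = ln(22.2/3.00) / (25.4 − 5.05)
  = 2.001 / 20.35 = 0.09833 h⁻¹
t½ = ln2 / k = 0.693147 / 0.09833 = 7.049 h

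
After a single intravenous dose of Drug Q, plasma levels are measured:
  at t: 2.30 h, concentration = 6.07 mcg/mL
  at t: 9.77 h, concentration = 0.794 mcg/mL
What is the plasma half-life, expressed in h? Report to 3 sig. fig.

k = ln(C₁/C₂) / (t₂ − t₁) = ln(6.07/0.794) / (9.77 − 2.30)
  = 2.034 / 7.470 = 0.2723 h⁻¹
t½ = ln2 / k = 0.693147 / 0.2723 = 2.546 h

2.55 h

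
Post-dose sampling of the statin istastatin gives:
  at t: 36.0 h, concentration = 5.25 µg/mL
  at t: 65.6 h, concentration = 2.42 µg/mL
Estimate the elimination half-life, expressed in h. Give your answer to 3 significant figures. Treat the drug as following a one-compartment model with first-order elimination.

26.5 h

k = ln(C₁/C₂) / (t₂ − t₁) = ln(5.25/2.42) / (65.6 − 36.0)
  = 0.7745 / 29.60 = 0.02617 h⁻¹
t½ = ln2 / k = 0.693147 / 0.02617 = 26.49 h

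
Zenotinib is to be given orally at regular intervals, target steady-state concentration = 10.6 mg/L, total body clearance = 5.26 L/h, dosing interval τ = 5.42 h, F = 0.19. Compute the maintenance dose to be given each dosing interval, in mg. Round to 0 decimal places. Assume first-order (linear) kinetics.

1591 mg

At steady state, F × (Dose/τ) = Css × CL.
Dose = Css × CL × τ / F = 10.6 × 5.260 × 5.42 / 0.19 = 1591 mg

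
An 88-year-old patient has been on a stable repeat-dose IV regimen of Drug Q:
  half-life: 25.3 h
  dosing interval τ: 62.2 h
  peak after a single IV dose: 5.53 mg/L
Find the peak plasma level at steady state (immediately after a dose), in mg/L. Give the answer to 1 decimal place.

6.8 mg/L

k = ln2 / t½ = 0.693147 / 25.3 = 0.02740 h⁻¹
e^(−kτ) = e^(−0.02740 × 62.2) = 0.1819
Accumulation ratio R = 1 / (1 − e^(−kτ)) = 1 / (1 − 0.1819) = 1.222
Steady-state peak = C₀ × R = 5.53 × 1.222 = 6.758 mg/L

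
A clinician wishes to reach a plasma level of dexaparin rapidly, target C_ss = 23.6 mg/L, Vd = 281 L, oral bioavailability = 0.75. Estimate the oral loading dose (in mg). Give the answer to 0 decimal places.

LD = Css × Vd / F = 23.6 × 281 / 0.75 = 8842 mg

8842 mg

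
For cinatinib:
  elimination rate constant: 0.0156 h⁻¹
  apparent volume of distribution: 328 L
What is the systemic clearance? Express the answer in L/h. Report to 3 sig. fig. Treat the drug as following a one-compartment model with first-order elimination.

CL = k × Vd = 0.0156 × 328 = 5.117 L/h

5.12 L/h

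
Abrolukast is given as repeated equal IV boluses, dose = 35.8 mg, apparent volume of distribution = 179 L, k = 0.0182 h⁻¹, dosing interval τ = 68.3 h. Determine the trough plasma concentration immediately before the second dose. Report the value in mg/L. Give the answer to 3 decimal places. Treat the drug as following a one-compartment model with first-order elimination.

C₀ per dose = Dose / Vd = 35.8 / 179 = 0.2000 mg/L
Fraction remaining after one interval: r = e^(−kτ) = e^(−0.01820 × 68.3) = 0.2885
Before dose 2, 1 dose has been given (aged 1τ).
C_trough = C₀ × r = 0.2000 × 0.2885 = 0.05770 mg/L

0.058 mg/L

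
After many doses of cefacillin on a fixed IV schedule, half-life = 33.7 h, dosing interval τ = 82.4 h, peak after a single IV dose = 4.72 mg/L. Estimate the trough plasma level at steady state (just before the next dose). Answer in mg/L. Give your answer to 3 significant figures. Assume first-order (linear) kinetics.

k = ln2 / t½ = 0.693147 / 33.7 = 0.02057 h⁻¹
e^(−kτ) = e^(−0.02057 × 82.4) = 0.1836
Accumulation ratio R = 1 / (1 − e^(−kτ)) = 1 / (1 − 0.1836) = 1.225
Steady-state trough = C₀ × R × e^(−kτ) = 4.72 × 1.225 × 0.1836 = 1.062 mg/L

1.06 mg/L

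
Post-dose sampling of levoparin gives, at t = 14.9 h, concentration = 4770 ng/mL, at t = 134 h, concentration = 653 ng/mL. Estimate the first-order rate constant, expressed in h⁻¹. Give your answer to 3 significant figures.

k = ln(C₁/C₂) / (t₂ − t₁) = ln(4770/653) / (134 − 14.9)
  = 1.989 / 119.1 = 0.01670 h⁻¹

0.0167 h⁻¹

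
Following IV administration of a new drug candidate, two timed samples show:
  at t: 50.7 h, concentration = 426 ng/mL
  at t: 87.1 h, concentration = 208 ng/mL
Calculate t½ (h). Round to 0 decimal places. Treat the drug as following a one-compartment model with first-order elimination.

k = ln(C₁/C₂) / (t₂ − t₁) = ln(426/208) / (87.1 − 50.7)
  = 0.7169 / 36.40 = 0.01970 h⁻¹
t½ = ln2 / k = 0.693147 / 0.01970 = 35.19 h

35 h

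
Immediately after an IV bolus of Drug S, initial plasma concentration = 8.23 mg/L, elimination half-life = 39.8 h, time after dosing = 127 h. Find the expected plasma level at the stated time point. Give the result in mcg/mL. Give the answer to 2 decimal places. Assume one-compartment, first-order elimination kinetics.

k = ln2 / t½ = 0.693147 / 39.8 = 0.01742 h⁻¹
C = C₀ · e^(−k·t) = 8.230 × e^(−0.01742 × 127)
  = 8.230 × 0.1094 = 0.9004 mg/L
(0.9004 mg/L = 0.9004 mcg/mL)

0.90 mcg/mL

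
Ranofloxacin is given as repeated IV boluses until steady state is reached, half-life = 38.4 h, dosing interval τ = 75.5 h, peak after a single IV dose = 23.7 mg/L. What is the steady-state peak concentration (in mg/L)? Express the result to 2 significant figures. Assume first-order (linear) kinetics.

k = ln2 / t½ = 0.693147 / 38.4 = 0.01805 h⁻¹
e^(−kτ) = e^(−0.01805 × 75.5) = 0.2559
Accumulation ratio R = 1 / (1 − e^(−kτ)) = 1 / (1 − 0.2559) = 1.344
Steady-state peak = C₀ × R = 23.7 × 1.344 = 31.85 mg/L

32 mg/L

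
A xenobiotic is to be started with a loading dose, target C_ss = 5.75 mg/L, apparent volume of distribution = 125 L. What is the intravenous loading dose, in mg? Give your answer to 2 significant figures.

LD = Css × Vd = 5.75 × 125 = 718.8 mg

720 mg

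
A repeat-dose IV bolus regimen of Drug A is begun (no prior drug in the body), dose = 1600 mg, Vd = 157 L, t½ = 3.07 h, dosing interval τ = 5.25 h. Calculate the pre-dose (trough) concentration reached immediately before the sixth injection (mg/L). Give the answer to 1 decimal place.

C₀ per dose = Dose / Vd = 1600 / 157 = 10.19 mg/L
k = ln2 / t½ = 0.693147 / 3.07 = 0.2258 h⁻¹
Fraction remaining after one interval: r = e^(−kτ) = e^(−0.2258 × 5.25) = 0.3056
Before dose 6, 5 doses have been given (aged 1τ, 2τ, 3τ, 4τ, 5τ).
C_trough = C₀ × (r + r² + … + r^5) = C₀ × r(1−r^5)/(1−r)
        = 10.19 × 0.3056 × (1 − 0.002665) / (1 − 0.3056) = 4.473 mg/L

4.5 mg/L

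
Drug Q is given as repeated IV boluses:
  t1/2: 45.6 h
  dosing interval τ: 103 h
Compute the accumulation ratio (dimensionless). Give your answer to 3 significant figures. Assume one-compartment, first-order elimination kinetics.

k = ln2 / t½ = 0.693147 / 45.6 = 0.01520 h⁻¹
e^(−kτ) = e^(−0.01520 × 103) = 0.2090
Accumulation ratio R = 1 / (1 − e^(−kτ)) = 1 / (1 − 0.2090) = 1.264

1.26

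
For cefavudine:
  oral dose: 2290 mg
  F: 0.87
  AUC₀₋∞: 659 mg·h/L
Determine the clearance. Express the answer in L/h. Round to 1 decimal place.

CL = F·Dose / AUC = 0.87 × 2290 / 659 = 3.023 L/h

3.0 L/h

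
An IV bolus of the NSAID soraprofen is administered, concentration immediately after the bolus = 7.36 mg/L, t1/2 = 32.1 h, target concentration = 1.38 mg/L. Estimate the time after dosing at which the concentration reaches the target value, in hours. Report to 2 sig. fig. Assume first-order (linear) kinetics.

78 h

k = ln2 / t½ = 0.693147 / 32.1 = 0.02159 h⁻¹
t = ln(C₀ / C) / k = ln(7.360 / 1.38) / 0.02159
  = ln(5.333) / 0.02159 = 1.674 / 0.02159 = 77.54 h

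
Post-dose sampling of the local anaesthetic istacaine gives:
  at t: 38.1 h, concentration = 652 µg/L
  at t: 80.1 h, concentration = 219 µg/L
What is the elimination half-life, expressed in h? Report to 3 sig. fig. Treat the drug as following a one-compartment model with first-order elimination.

26.7 h

k = ln(C₁/C₂) / (t₂ − t₁) = ln(652/219) / (80.1 − 38.1)
  = 1.091 / 42.00 = 0.02598 h⁻¹
t½ = ln2 / k = 0.693147 / 0.02598 = 26.68 h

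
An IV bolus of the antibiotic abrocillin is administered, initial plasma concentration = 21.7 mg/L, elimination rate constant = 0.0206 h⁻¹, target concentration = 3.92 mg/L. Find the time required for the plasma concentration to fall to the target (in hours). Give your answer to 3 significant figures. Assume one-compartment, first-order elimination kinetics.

83.1 h

t = ln(C₀ / C) / k = ln(21.70 / 3.92) / 0.02060
  = ln(5.536) / 0.02060 = 1.711 / 0.02060 = 83.06 h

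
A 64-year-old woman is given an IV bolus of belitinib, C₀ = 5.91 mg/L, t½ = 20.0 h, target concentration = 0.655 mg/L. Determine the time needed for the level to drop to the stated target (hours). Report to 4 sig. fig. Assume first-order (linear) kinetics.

k = ln2 / t½ = 0.693147 / 20.0 = 0.03466 h⁻¹
t = ln(C₀ / C) / k = ln(5.910 / 0.655) / 0.03466
  = ln(9.023) / 0.03466 = 2.200 / 0.03466 = 63.47 h

63.47 h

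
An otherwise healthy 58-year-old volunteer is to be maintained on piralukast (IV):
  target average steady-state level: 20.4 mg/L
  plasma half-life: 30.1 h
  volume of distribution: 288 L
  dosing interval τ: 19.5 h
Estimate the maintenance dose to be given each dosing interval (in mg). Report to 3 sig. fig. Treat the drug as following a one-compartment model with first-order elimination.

k = ln2 / t½ = 0.693147 / 30.1 = 0.02303 h⁻¹
CL = k × Vd = 0.02303 × 288 = 6.633 L/h
At steady state, Dose/τ = Css × CL.
Dose = Css × CL × τ = 20.4 × 6.633 × 19.5 = 2639 mg

2640 mg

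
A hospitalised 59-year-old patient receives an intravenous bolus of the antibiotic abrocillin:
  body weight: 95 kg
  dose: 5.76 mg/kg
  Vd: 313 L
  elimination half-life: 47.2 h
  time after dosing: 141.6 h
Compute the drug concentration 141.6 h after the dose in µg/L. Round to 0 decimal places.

219 µg/L

Total dose = 5.76 × 95 = 547.2 mg
C₀ = Dose / Vd = 547.2 / 313 = 1.748 mg/L
k = ln2 / t½ = 0.693147 / 47.2 = 0.01469 h⁻¹
t / t½ = 141.6 / 47.2 = 3 half-lives
C = C₀ × (1/2)^3 = 1.748 × 0.1250 = 0.2185 mg/L
Convert: 0.2185 mg/L × 1000 = 218.5 µg/L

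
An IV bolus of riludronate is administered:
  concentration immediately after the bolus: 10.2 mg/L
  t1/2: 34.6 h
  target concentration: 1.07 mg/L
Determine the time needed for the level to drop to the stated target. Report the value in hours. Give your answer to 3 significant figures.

k = ln2 / t½ = 0.693147 / 34.6 = 0.02003 h⁻¹
t = ln(C₀ / C) / k = ln(10.20 / 1.07) / 0.02003
  = ln(9.533) / 0.02003 = 2.255 / 0.02003 = 112.6 h

113 h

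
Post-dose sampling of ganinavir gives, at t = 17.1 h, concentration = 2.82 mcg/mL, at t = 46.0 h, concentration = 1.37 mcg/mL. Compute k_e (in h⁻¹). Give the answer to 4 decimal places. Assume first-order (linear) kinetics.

k = ln(C₁/C₂) / (t₂ − t₁) = ln(2.82/1.37) / (46.0 − 17.1)
  = 0.7219 / 28.90 = 0.02498 h⁻¹

0.0250 h⁻¹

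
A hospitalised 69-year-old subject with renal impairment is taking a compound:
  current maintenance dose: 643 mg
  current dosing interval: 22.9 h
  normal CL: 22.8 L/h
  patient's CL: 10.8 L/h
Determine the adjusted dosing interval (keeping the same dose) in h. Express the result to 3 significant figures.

To keep the same average steady-state level, dosing rate must scale with clearance.
CL ratio = 10.8 / 22.8 = 0.4737
New interval (same dose) = 22.9 / 0.4737 = 48.34 h

48.3 h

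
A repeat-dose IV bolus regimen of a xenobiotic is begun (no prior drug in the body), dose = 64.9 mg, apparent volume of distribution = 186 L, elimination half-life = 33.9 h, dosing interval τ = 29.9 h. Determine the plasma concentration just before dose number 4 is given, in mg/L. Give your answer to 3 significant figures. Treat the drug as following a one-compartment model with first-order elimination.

0.348 mg/L

C₀ per dose = Dose / Vd = 64.9 / 186 = 0.3489 mg/L
k = ln2 / t½ = 0.693147 / 33.9 = 0.02045 h⁻¹
Fraction remaining after one interval: r = e^(−kτ) = e^(−0.02045 × 29.9) = 0.5426
Before dose 4, 3 doses have been given (aged 1τ, 2τ, 3τ).
C_trough = C₀ × (r + r² + … + r^3) = C₀ × r(1−r^3)/(1−r)
        = 0.3489 × 0.5426 × (1 − 0.1597) / (1 − 0.5426) = 0.3478 mg/L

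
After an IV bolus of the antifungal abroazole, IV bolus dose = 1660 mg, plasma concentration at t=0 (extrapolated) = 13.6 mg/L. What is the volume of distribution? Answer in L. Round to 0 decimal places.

Vd = Dose / C₀ = 1660 / 13.6 = 122.1 L

122 L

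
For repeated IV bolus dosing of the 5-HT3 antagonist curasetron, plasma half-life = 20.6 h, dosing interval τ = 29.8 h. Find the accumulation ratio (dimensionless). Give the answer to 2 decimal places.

1.58

k = ln2 / t½ = 0.693147 / 20.6 = 0.03365 h⁻¹
e^(−kτ) = e^(−0.03365 × 29.8) = 0.3669
Accumulation ratio R = 1 / (1 − e^(−kτ)) = 1 / (1 − 0.3669) = 1.580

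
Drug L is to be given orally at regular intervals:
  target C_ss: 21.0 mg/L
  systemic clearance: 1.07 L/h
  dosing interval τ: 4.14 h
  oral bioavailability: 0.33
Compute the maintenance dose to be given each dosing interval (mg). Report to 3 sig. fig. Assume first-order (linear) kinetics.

282 mg

At steady state, F × (Dose/τ) = Css × CL.
Dose = Css × CL × τ / F = 21.0 × 1.070 × 4.14 / 0.33 = 281.9 mg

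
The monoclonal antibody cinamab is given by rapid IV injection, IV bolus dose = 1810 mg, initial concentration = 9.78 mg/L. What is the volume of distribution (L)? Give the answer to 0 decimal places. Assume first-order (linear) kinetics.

185 L

Vd = Dose / C₀ = 1810 / 9.78 = 185.1 L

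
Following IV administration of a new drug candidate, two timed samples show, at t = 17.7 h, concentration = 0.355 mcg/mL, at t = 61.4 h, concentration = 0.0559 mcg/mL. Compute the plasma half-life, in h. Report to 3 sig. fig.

k = ln(C₁/C₂) / (t₂ − t₁) = ln(0.355/0.0559) / (61.4 − 17.7)
  = 1.849 / 43.70 = 0.04231 h⁻¹
t½ = ln2 / k = 0.693147 / 0.04231 = 16.38 h

16.4 h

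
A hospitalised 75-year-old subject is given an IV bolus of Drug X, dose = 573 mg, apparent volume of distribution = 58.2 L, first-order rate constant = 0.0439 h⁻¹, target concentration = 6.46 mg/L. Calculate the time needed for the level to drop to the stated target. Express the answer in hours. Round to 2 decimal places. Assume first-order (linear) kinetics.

9.60 h

C₀ = Dose / Vd = 573.0 / 58.2 = 9.845 mg/L
t = ln(C₀ / C) / k = ln(9.845 / 6.46) / 0.04390
  = ln(1.524) / 0.04390 = 0.4213 / 0.04390 = 9.597 h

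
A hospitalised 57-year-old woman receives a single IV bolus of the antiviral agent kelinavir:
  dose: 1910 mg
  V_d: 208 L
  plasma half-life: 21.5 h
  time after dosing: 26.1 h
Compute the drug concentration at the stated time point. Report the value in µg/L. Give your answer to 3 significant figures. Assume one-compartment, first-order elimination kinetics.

C₀ = Dose / Vd = 1910 / 208 = 9.183 mg/L
k = ln2 / t½ = 0.693147 / 21.5 = 0.03224 h⁻¹
C = C₀ · e^(−k·t) = 9.183 × e^(−0.03224 × 26.1)
  = 9.183 × 0.4311 = 3.959 mg/L
Convert: 3.959 mg/L × 1000 = 3959 µg/L

3960 µg/L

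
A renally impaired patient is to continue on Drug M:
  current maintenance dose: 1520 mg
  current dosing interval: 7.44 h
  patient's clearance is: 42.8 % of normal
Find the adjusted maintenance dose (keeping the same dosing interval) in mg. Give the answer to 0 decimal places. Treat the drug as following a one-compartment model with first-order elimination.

651 mg

To keep the same average steady-state level, dosing rate must scale with clearance.
CL ratio = 42.8 / 100 = 0.4280
New dose (same interval) = 1520 × 0.4280 = 650.6 mg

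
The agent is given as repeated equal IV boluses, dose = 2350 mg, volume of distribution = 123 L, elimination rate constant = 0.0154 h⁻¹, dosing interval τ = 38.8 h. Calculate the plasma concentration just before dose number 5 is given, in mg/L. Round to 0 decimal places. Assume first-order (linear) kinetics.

C₀ per dose = Dose / Vd = 2350 / 123 = 19.11 mg/L
Fraction remaining after one interval: r = e^(−kτ) = e^(−0.01540 × 38.8) = 0.5502
Before dose 5, 4 doses have been given (aged 1τ, 2τ, 3τ, 4τ).
C_trough = C₀ × (r + r² + … + r^4) = C₀ × r(1−r^4)/(1−r)
        = 19.11 × 0.5502 × (1 − 0.09164) / (1 − 0.5502) = 21.23 mg/L

21 mg/L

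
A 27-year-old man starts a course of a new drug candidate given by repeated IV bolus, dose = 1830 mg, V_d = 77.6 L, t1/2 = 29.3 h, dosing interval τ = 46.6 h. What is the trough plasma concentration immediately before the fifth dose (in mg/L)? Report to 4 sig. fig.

11.58 mg/L

C₀ per dose = Dose / Vd = 1830 / 77.6 = 23.58 mg/L
k = ln2 / t½ = 0.693147 / 29.3 = 0.02366 h⁻¹
Fraction remaining after one interval: r = e^(−kτ) = e^(−0.02366 × 46.6) = 0.3320
Before dose 5, 4 doses have been given (aged 1τ, 2τ, 3τ, 4τ).
C_trough = C₀ × (r + r² + … + r^4) = C₀ × r(1−r^4)/(1−r)
        = 23.58 × 0.3320 × (1 − 0.01215) / (1 − 0.3320) = 11.58 mg/L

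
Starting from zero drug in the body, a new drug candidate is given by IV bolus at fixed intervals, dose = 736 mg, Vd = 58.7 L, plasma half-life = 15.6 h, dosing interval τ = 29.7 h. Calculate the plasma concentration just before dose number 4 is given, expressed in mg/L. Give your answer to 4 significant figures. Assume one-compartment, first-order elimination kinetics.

C₀ per dose = Dose / Vd = 736 / 58.7 = 12.54 mg/L
k = ln2 / t½ = 0.693147 / 15.6 = 0.04443 h⁻¹
Fraction remaining after one interval: r = e^(−kτ) = e^(−0.04443 × 29.7) = 0.2672
Before dose 4, 3 doses have been given (aged 1τ, 2τ, 3τ).
C_trough = C₀ × (r + r² + … + r^3) = C₀ × r(1−r^3)/(1−r)
        = 12.54 × 0.2672 × (1 − 0.01908) / (1 − 0.2672) = 4.485 mg/L

4.485 mg/L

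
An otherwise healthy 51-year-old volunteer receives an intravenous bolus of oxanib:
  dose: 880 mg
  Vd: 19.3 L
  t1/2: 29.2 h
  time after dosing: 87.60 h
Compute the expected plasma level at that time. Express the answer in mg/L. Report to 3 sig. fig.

5.70 mg/L

C₀ = Dose / Vd = 880.0 / 19.3 = 45.60 mg/L
k = ln2 / t½ = 0.693147 / 29.2 = 0.02374 h⁻¹
t / t½ = 87.60 / 29.2 = 3 half-lives
C = C₀ × (1/2)^3 = 45.60 × 0.1250 = 5.700 mg/L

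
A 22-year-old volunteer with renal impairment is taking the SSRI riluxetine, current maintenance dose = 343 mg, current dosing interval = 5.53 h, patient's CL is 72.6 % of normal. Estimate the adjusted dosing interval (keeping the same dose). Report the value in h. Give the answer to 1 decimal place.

To keep the same average steady-state level, dosing rate must scale with clearance.
CL ratio = 72.6 / 100 = 0.7260
New interval (same dose) = 5.53 / 0.7260 = 7.617 h

7.6 h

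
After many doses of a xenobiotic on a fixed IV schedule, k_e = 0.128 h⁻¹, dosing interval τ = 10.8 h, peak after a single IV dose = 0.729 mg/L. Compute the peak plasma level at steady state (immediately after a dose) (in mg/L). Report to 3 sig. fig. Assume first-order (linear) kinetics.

e^(−kτ) = e^(−0.1280 × 10.8) = 0.2510
Accumulation ratio R = 1 / (1 − e^(−kτ)) = 1 / (1 − 0.2510) = 1.335
Steady-state peak = C₀ × R = 0.729 × 1.335 = 0.9732 mg/L

0.973 mg/L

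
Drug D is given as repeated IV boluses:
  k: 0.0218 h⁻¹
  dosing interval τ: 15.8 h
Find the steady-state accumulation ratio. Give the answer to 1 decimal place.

e^(−kτ) = e^(−0.02180 × 15.8) = 0.7086
Accumulation ratio R = 1 / (1 − e^(−kτ)) = 1 / (1 − 0.7086) = 3.432

3.4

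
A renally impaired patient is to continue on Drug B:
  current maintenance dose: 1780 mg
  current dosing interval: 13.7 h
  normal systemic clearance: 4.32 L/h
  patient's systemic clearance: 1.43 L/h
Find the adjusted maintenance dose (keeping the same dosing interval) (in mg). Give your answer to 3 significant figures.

To keep the same average steady-state level, dosing rate must scale with clearance.
CL ratio = 1.43 / 4.32 = 0.3310
New dose (same interval) = 1780 × 0.3310 = 589.2 mg

589 mg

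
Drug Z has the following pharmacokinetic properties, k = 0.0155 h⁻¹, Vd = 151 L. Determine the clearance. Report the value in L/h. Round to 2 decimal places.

2.34 L/h

CL = k × Vd = 0.0155 × 151 = 2.341 L/h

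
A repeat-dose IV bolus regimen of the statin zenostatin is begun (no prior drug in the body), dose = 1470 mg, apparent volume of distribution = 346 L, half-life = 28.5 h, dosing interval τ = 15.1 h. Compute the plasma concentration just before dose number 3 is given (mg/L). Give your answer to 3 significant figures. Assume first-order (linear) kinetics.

4.98 mg/L

C₀ per dose = Dose / Vd = 1470 / 346 = 4.249 mg/L
k = ln2 / t½ = 0.693147 / 28.5 = 0.02432 h⁻¹
Fraction remaining after one interval: r = e^(−kτ) = e^(−0.02432 × 15.1) = 0.6926
Before dose 3, 2 doses have been given (aged 1τ, 2τ).
C_trough = C₀ × (r + r²) = 4.249 × (0.6926 + 0.4797) = 4.981 mg/L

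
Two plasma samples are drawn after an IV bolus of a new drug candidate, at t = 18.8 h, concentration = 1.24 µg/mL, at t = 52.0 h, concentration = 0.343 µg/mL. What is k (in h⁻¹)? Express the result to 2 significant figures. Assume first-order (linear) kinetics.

k = ln(C₁/C₂) / (t₂ − t₁) = ln(1.24/0.343) / (52.0 − 18.8)
  = 1.285 / 33.20 = 0.03870 h⁻¹

0.039 h⁻¹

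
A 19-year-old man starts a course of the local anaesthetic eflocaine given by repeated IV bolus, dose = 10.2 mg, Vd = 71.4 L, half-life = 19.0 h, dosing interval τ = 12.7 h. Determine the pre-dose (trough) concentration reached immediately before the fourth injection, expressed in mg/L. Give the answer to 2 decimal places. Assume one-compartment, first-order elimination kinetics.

C₀ per dose = Dose / Vd = 10.2 / 71.4 = 0.1429 mg/L
k = ln2 / t½ = 0.693147 / 19.0 = 0.03648 h⁻¹
Fraction remaining after one interval: r = e^(−kτ) = e^(−0.03648 × 12.7) = 0.6292
Before dose 4, 3 doses have been given (aged 1τ, 2τ, 3τ).
C_trough = C₀ × (r + r² + … + r^3) = C₀ × r(1−r^3)/(1−r)
        = 0.1429 × 0.6292 × (1 − 0.2491) / (1 − 0.6292) = 0.1821 mg/L

0.18 mg/L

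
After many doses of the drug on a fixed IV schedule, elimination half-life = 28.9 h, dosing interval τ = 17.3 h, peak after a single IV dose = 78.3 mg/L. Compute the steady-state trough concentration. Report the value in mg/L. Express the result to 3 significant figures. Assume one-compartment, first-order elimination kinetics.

152 mg/L

k = ln2 / t½ = 0.693147 / 28.9 = 0.02398 h⁻¹
e^(−kτ) = e^(−0.02398 × 17.3) = 0.6604
Accumulation ratio R = 1 / (1 − e^(−kτ)) = 1 / (1 − 0.6604) = 2.945
Steady-state trough = C₀ × R × e^(−kτ) = 78.3 × 2.945 × 0.6604 = 152.3 mg/L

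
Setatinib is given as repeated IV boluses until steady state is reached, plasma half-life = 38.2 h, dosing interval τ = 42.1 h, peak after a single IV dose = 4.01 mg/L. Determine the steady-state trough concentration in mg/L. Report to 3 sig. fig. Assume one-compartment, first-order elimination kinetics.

k = ln2 / t½ = 0.693147 / 38.2 = 0.01815 h⁻¹
e^(−kτ) = e^(−0.01815 × 42.1) = 0.4657
Accumulation ratio R = 1 / (1 − e^(−kτ)) = 1 / (1 − 0.4657) = 1.872
Steady-state trough = C₀ × R × e^(−kτ) = 4.01 × 1.872 × 0.4657 = 3.496 mg/L

3.50 mg/L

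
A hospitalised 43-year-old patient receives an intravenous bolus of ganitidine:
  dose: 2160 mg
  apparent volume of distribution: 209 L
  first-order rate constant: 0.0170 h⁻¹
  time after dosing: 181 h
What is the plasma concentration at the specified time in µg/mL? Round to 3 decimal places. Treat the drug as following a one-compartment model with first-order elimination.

0.476 µg/mL

C₀ = Dose / Vd = 2160 / 209 = 10.33 mg/L
C = C₀ · e^(−k·t) = 10.33 × e^(−0.01700 × 181)
  = 10.33 × 0.04610 = 0.4762 mg/L
(0.4762 mg/L = 0.4762 µg/mL)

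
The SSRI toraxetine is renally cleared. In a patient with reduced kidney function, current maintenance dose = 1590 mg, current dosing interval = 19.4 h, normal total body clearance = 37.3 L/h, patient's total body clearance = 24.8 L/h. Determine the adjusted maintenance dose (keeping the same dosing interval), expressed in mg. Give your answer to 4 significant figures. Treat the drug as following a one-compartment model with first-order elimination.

To keep the same average steady-state level, dosing rate must scale with clearance.
CL ratio = 24.8 / 37.3 = 0.6649
New dose (same interval) = 1590 × 0.6649 = 1057 mg

1057 mg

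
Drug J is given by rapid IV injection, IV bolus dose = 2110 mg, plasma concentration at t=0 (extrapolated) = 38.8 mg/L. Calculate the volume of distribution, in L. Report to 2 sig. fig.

54 L

Vd = Dose / C₀ = 2110 / 38.8 = 54.38 L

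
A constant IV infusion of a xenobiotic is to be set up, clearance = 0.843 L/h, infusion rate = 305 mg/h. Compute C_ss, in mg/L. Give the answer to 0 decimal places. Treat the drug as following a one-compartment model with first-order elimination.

362 mg/L

At steady state Css = R₀ / CL = 305 / 0.8430 = 361.8 mg/L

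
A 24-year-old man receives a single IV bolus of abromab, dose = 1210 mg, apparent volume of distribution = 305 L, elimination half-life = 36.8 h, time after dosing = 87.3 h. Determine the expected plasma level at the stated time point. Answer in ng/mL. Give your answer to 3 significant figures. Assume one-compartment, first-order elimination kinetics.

C₀ = Dose / Vd = 1210 / 305 = 3.967 mg/L
k = ln2 / t½ = 0.693147 / 36.8 = 0.01884 h⁻¹
C = C₀ · e^(−k·t) = 3.967 × e^(−0.01884 × 87.3)
  = 3.967 × 0.1931 = 0.7660 mg/L
Convert: 0.7660 mg/L × 1000 = 766.0 ng/mL

766 ng/mL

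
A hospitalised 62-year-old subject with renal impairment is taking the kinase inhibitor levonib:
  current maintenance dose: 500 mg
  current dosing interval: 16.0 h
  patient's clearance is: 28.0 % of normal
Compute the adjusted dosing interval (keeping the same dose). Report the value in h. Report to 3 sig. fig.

To keep the same average steady-state level, dosing rate must scale with clearance.
CL ratio = 28.0 / 100 = 0.2800
New interval (same dose) = 16.0 / 0.2800 = 57.14 h

57.1 h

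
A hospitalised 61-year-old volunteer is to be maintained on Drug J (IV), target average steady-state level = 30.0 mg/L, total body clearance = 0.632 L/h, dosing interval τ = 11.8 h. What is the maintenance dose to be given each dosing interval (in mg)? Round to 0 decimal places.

224 mg

At steady state, Dose/τ = Css × CL.
Dose = Css × CL × τ = 30.0 × 0.6320 × 11.8 = 223.7 mg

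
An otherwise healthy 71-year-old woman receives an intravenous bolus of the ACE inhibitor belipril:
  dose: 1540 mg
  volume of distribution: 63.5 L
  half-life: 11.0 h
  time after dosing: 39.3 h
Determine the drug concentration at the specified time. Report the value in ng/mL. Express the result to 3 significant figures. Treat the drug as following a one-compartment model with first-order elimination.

C₀ = Dose / Vd = 1540 / 63.5 = 24.25 mg/L
k = ln2 / t½ = 0.693147 / 11.0 = 0.06301 h⁻¹
C = C₀ · e^(−k·t) = 24.25 × e^(−0.06301 × 39.3)
  = 24.25 × 0.08405 = 2.038 mg/L
Convert: 2.038 mg/L × 1000 = 2038 ng/mL

2040 ng/mL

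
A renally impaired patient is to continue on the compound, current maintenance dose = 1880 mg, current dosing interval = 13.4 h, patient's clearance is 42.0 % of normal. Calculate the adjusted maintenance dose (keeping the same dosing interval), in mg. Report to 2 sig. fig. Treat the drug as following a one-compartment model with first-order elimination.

To keep the same average steady-state level, dosing rate must scale with clearance.
CL ratio = 42.0 / 100 = 0.4200
New dose (same interval) = 1880 × 0.4200 = 789.6 mg

790 mg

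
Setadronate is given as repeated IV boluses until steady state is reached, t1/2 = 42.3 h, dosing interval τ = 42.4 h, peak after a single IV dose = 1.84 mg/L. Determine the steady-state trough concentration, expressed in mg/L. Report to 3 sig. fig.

1.83 mg/L

k = ln2 / t½ = 0.693147 / 42.3 = 0.01639 h⁻¹
e^(−kτ) = e^(−0.01639 × 42.4) = 0.4991
Accumulation ratio R = 1 / (1 − e^(−kτ)) = 1 / (1 − 0.4991) = 1.996
Steady-state trough = C₀ × R × e^(−kτ) = 1.84 × 1.996 × 0.4991 = 1.833 mg/L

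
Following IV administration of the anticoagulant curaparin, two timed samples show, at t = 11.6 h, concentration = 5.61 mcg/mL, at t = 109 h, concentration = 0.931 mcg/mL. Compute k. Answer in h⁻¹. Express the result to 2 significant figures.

k = ln(C₁/C₂) / (t₂ − t₁) = ln(5.61/0.931) / (109 − 11.6)
  = 1.796 / 97.40 = 0.01844 h⁻¹

0.018 h⁻¹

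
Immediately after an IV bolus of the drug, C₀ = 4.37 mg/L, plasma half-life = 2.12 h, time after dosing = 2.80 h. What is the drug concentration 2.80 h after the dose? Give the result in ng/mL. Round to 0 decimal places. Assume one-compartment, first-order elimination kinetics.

1749 ng/mL

k = ln2 / t½ = 0.693147 / 2.12 = 0.3270 h⁻¹
C = C₀ · e^(−k·t) = 4.370 × e^(−0.3270 × 2.80)
  = 4.370 × 0.4003 = 1.749 mg/L
Convert: 1.749 mg/L × 1000 = 1749 ng/mL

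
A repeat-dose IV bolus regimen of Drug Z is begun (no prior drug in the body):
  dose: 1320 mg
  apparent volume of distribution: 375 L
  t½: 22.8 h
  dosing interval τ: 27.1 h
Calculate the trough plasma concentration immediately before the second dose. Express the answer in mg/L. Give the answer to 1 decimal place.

C₀ per dose = Dose / Vd = 1320 / 375 = 3.520 mg/L
k = ln2 / t½ = 0.693147 / 22.8 = 0.03040 h⁻¹
Fraction remaining after one interval: r = e^(−kτ) = e^(−0.03040 × 27.1) = 0.4387
Before dose 2, 1 dose has been given (aged 1τ).
C_trough = C₀ × r = 3.520 × 0.4387 = 1.544 mg/L

1.5 mg/L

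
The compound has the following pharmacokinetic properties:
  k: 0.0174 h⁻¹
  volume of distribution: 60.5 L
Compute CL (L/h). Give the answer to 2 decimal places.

1.05 L/h

CL = k × Vd = 0.0174 × 60.5 = 1.053 L/h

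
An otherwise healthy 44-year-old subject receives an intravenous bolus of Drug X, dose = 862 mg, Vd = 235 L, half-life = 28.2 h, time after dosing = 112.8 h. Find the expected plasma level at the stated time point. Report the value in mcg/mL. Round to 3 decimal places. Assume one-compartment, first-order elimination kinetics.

0.229 mcg/mL

C₀ = Dose / Vd = 862.0 / 235 = 3.668 mg/L
k = ln2 / t½ = 0.693147 / 28.2 = 0.02458 h⁻¹
t / t½ = 112.8 / 28.2 = 4 half-lives
C = C₀ × (1/2)^4 = 3.668 × 0.06250 = 0.2293 mg/L
(0.2293 mg/L = 0.2293 mcg/mL)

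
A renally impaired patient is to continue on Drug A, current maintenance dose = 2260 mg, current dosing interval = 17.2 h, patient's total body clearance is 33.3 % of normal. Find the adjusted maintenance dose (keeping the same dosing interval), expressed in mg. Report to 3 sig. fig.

753 mg

To keep the same average steady-state level, dosing rate must scale with clearance.
CL ratio = 33.3 / 100 = 0.3330
New dose (same interval) = 2260 × 0.3330 = 752.6 mg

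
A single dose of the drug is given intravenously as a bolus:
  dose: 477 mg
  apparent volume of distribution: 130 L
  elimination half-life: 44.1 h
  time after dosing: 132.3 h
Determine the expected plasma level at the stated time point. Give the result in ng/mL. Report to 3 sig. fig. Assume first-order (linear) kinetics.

C₀ = Dose / Vd = 477.0 / 130 = 3.669 mg/L
k = ln2 / t½ = 0.693147 / 44.1 = 0.01572 h⁻¹
t / t½ = 132.3 / 44.1 = 3 half-lives
C = C₀ × (1/2)^3 = 3.669 × 0.1250 = 0.4586 mg/L
Convert: 0.4586 mg/L × 1000 = 458.6 ng/mL

459 ng/mL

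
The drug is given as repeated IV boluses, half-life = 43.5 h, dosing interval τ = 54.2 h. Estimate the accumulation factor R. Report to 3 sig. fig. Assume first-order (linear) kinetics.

k = ln2 / t½ = 0.693147 / 43.5 = 0.01593 h⁻¹
e^(−kτ) = e^(−0.01593 × 54.2) = 0.4217
Accumulation ratio R = 1 / (1 − e^(−kτ)) = 1 / (1 − 0.4217) = 1.729

1.73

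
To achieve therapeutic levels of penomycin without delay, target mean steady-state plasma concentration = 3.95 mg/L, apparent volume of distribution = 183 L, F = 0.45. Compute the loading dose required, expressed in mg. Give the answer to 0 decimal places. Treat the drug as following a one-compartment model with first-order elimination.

LD = Css × Vd / F = 3.95 × 183 / 0.45 = 1606 mg

1606 mg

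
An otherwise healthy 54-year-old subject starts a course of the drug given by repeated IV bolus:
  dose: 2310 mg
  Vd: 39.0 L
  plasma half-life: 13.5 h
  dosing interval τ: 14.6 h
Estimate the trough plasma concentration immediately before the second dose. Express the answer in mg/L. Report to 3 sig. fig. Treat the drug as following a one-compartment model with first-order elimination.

C₀ per dose = Dose / Vd = 2310 / 39.0 = 59.23 mg/L
k = ln2 / t½ = 0.693147 / 13.5 = 0.05134 h⁻¹
Fraction remaining after one interval: r = e^(−kτ) = e^(−0.05134 × 14.6) = 0.4726
Before dose 2, 1 dose has been given (aged 1τ).
C_trough = C₀ × r = 59.23 × 0.4726 = 27.99 mg/L

28.0 mg/L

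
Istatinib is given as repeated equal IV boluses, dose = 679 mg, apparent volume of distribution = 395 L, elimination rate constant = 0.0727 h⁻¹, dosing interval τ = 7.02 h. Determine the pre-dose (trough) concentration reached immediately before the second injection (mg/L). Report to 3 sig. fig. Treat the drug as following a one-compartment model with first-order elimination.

C₀ per dose = Dose / Vd = 679 / 395 = 1.719 mg/L
Fraction remaining after one interval: r = e^(−kτ) = e^(−0.07270 × 7.02) = 0.6003
Before dose 2, 1 dose has been given (aged 1τ).
C_trough = C₀ × r = 1.719 × 0.6003 = 1.032 mg/L

1.03 mg/L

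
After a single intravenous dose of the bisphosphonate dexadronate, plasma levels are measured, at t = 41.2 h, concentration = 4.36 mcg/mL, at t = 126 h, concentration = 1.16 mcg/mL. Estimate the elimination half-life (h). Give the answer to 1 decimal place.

k = ln(C₁/C₂) / (t₂ − t₁) = ln(4.36/1.16) / (126 − 41.2)
  = 1.324 / 84.80 = 0.01561 h⁻¹
t½ = ln2 / k = 0.693147 / 0.01561 = 44.40 h

44.4 h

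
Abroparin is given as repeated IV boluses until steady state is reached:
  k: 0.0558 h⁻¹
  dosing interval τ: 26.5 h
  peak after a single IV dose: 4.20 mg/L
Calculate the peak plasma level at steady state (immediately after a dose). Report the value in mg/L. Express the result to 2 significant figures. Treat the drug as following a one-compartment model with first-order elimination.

e^(−kτ) = e^(−0.05580 × 26.5) = 0.2279
Accumulation ratio R = 1 / (1 − e^(−kτ)) = 1 / (1 − 0.2279) = 1.295
Steady-state peak = C₀ × R = 4.20 × 1.295 = 5.439 mg/L

5.4 mg/L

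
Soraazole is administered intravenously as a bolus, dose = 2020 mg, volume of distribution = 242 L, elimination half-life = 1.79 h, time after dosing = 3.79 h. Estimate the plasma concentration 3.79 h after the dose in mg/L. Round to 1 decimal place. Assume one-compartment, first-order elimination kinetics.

1.9 mg/L

C₀ = Dose / Vd = 2020 / 242 = 8.347 mg/L
k = ln2 / t½ = 0.693147 / 1.79 = 0.3872 h⁻¹
C = C₀ · e^(−k·t) = 8.347 × e^(−0.3872 × 3.79)
  = 8.347 × 0.2305 = 1.924 mg/L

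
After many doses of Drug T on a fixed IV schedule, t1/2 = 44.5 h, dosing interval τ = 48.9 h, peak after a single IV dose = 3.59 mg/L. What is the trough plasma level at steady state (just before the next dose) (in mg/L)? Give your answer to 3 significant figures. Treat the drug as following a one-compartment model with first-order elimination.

k = ln2 / t½ = 0.693147 / 44.5 = 0.01558 h⁻¹
e^(−kτ) = e^(−0.01558 × 48.9) = 0.4668
Accumulation ratio R = 1 / (1 − e^(−kτ)) = 1 / (1 − 0.4668) = 1.875
Steady-state trough = C₀ × R × e^(−kτ) = 3.59 × 1.875 × 0.4668 = 3.142 mg/L

3.14 mg/L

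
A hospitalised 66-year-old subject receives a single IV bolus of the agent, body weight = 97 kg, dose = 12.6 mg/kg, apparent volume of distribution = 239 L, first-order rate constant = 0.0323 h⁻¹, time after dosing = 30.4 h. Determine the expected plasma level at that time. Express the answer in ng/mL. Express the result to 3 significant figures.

Total dose = 12.6 × 97 = 1222 mg
C₀ = Dose / Vd = 1222 / 239 = 5.113 mg/L
C = C₀ · e^(−k·t) = 5.113 × e^(−0.03230 × 30.4)
  = 5.113 × 0.3746 = 1.915 mg/L
Convert: 1.915 mg/L × 1000 = 1915 ng/mL

1920 ng/mL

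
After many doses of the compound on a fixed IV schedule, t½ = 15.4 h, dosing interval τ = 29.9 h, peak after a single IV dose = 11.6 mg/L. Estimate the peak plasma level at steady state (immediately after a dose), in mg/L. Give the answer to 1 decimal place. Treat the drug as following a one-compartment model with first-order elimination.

k = ln2 / t½ = 0.693147 / 15.4 = 0.04501 h⁻¹
e^(−kτ) = e^(−0.04501 × 29.9) = 0.2603
Accumulation ratio R = 1 / (1 − e^(−kτ)) = 1 / (1 − 0.2603) = 1.352
Steady-state peak = C₀ × R = 11.6 × 1.352 = 15.68 mg/L

15.7 mg/L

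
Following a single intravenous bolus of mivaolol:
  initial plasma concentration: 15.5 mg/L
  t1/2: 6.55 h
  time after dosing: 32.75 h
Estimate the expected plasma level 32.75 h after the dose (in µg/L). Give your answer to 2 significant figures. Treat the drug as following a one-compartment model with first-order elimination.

480 µg/L

k = ln2 / t½ = 0.693147 / 6.55 = 0.1058 h⁻¹
t / t½ = 32.75 / 6.55 = 5 half-lives
C = C₀ × (1/2)^5 = 15.50 × 0.03125 = 0.4844 mg/L
Convert: 0.4844 mg/L × 1000 = 484.4 µg/L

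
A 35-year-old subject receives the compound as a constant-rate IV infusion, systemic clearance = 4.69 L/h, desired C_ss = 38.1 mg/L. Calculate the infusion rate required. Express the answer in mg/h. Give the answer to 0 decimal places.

179 mg/h

At steady state, infusion rate R₀ = Css × CL = 38.1 × 4.690 = 178.7 mg/h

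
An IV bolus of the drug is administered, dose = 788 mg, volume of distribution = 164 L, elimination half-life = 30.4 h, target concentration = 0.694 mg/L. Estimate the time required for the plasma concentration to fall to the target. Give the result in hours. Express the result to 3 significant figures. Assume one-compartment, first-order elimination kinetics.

84.9 h

C₀ = Dose / Vd = 788.0 / 164 = 4.805 mg/L
k = ln2 / t½ = 0.693147 / 30.4 = 0.02280 h⁻¹
t = ln(C₀ / C) / k = ln(4.805 / 0.694) / 0.02280
  = ln(6.924) / 0.02280 = 1.935 / 0.02280 = 84.87 h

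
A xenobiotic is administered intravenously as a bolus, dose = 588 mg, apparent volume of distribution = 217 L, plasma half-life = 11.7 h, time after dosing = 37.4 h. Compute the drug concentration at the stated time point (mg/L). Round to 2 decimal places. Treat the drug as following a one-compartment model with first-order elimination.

C₀ = Dose / Vd = 588.0 / 217 = 2.710 mg/L
k = ln2 / t½ = 0.693147 / 11.7 = 0.05924 h⁻¹
C = C₀ · e^(−k·t) = 2.710 × e^(−0.05924 × 37.4)
  = 2.710 × 0.1091 = 0.2957 mg/L

0.30 mg/L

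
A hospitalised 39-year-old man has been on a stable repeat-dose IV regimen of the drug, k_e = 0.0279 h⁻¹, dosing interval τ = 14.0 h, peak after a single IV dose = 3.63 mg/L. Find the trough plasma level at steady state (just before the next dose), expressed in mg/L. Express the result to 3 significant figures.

e^(−kτ) = e^(−0.02790 × 14.0) = 0.6767
Accumulation ratio R = 1 / (1 − e^(−kτ)) = 1 / (1 − 0.6767) = 3.093
Steady-state trough = C₀ × R × e^(−kτ) = 3.63 × 3.093 × 0.6767 = 7.598 mg/L

7.60 mg/L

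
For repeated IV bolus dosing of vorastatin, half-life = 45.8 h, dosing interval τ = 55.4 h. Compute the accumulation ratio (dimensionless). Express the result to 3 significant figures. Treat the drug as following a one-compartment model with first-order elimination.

k = ln2 / t½ = 0.693147 / 45.8 = 0.01513 h⁻¹
e^(−kτ) = e^(−0.01513 × 55.4) = 0.4325
Accumulation ratio R = 1 / (1 − e^(−kτ)) = 1 / (1 − 0.4325) = 1.762

1.76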